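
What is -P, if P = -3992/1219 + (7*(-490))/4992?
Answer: 12054617/3042624 ≈ 3.9619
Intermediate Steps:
P = -12054617/3042624 (P = -3992*1/1219 - 3430*1/4992 = -3992/1219 - 1715/2496 = -12054617/3042624 ≈ -3.9619)
-P = -1*(-12054617/3042624) = 12054617/3042624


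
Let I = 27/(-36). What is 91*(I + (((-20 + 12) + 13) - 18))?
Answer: -5005/4 ≈ -1251.3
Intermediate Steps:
I = -¾ (I = 27*(-1/36) = -¾ ≈ -0.75000)
91*(I + (((-20 + 12) + 13) - 18)) = 91*(-¾ + (((-20 + 12) + 13) - 18)) = 91*(-¾ + ((-8 + 13) - 18)) = 91*(-¾ + (5 - 18)) = 91*(-¾ - 13) = 91*(-55/4) = -5005/4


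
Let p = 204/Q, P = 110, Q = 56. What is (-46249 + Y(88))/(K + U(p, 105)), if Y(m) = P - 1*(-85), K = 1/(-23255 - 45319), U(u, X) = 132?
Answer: -3158106996/9051767 ≈ -348.89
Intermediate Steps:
p = 51/14 (p = 204/56 = 204*(1/56) = 51/14 ≈ 3.6429)
K = -1/68574 (K = 1/(-68574) = -1/68574 ≈ -1.4583e-5)
Y(m) = 195 (Y(m) = 110 - 1*(-85) = 110 + 85 = 195)
(-46249 + Y(88))/(K + U(p, 105)) = (-46249 + 195)/(-1/68574 + 132) = -46054/9051767/68574 = -46054*68574/9051767 = -3158106996/9051767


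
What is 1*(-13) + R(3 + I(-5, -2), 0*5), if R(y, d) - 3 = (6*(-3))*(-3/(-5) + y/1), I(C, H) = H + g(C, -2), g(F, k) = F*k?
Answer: -1094/5 ≈ -218.80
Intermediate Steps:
I(C, H) = H - 2*C (I(C, H) = H + C*(-2) = H - 2*C)
R(y, d) = -39/5 - 18*y (R(y, d) = 3 + (6*(-3))*(-3/(-5) + y/1) = 3 - 18*(-3*(-1/5) + y*1) = 3 - 18*(3/5 + y) = 3 + (-54/5 - 18*y) = -39/5 - 18*y)
1*(-13) + R(3 + I(-5, -2), 0*5) = 1*(-13) + (-39/5 - 18*(3 + (-2 - 2*(-5)))) = -13 + (-39/5 - 18*(3 + (-2 + 10))) = -13 + (-39/5 - 18*(3 + 8)) = -13 + (-39/5 - 18*11) = -13 + (-39/5 - 198) = -13 - 1029/5 = -1094/5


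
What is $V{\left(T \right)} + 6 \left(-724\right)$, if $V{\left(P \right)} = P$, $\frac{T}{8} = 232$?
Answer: $-2488$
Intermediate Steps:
$T = 1856$ ($T = 8 \cdot 232 = 1856$)
$V{\left(T \right)} + 6 \left(-724\right) = 1856 + 6 \left(-724\right) = 1856 - 4344 = -2488$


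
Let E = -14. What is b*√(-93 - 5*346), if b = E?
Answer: -14*I*√1823 ≈ -597.75*I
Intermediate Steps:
b = -14
b*√(-93 - 5*346) = -14*√(-93 - 5*346) = -14*√(-93 - 1730) = -14*I*√1823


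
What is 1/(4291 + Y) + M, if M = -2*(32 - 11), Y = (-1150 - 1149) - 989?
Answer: -42125/1003 ≈ -41.999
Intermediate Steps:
Y = -3288 (Y = -2299 - 989 = -3288)
M = -42 (M = -2*21 = -42)
1/(4291 + Y) + M = 1/(4291 - 3288) - 42 = 1/1003 - 42 = -42125/1003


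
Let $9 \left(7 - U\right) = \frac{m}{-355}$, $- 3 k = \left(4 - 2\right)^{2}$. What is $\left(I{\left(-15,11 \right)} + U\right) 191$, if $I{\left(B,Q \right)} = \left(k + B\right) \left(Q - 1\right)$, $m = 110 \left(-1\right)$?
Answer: $- \frac{19084529}{639} \approx -29866.0$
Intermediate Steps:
$k = - \frac{4}{3}$ ($k = - \frac{\left(4 - 2\right)^{2}}{3} = - \frac{2^{2}}{3} = \left(- \frac{1}{3}\right) 4 = - \frac{4}{3} \approx -1.3333$)
$m = -110$
$I{\left(B,Q \right)} = \left(-1 + Q\right) \left(- \frac{4}{3} + B\right)$ ($I{\left(B,Q \right)} = \left(- \frac{4}{3} + B\right) \left(Q - 1\right) = \left(- \frac{4}{3} + B\right) \left(-1 + Q\right) = \left(-1 + Q\right) \left(- \frac{4}{3} + B\right)$)
$U = \frac{4451}{639}$ ($U = 7 - \frac{\left(-110\right) \frac{1}{-355}}{9} = 7 - \frac{\left(-110\right) \left(- \frac{1}{355}\right)}{9} = 7 - \frac{22}{639} = \frac{4451}{639} \approx 6.9656$)
$\left(I{\left(-15,11 \right)} + U\right) 191 = \left(\left(\frac{4}{3} - -15 - \frac{44}{3} - 165\right) + \frac{4451}{639}\right) 191 = \left(\left(\frac{4}{3} + 15 - \frac{44}{3} - 165\right) + \frac{4451}{639}\right) 191 = \left(- \frac{490}{3} + \frac{4451}{639}\right) 191 = \left(- \frac{99919}{639}\right) 191 = - \frac{19084529}{639}$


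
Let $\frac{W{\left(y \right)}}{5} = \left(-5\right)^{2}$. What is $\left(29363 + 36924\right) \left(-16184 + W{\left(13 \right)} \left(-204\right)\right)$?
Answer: $-2763107308$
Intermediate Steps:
$W{\left(y \right)} = 125$ ($W{\left(y \right)} = 5 \left(-5\right)^{2} = 5 \cdot 25 = 125$)
$\left(29363 + 36924\right) \left(-16184 + W{\left(13 \right)} \left(-204\right)\right) = \left(29363 + 36924\right) \left(-16184 + 125 \left(-204\right)\right) = 66287 \left(-16184 - 25500\right) = 66287 \left(-41684\right) = -2763107308$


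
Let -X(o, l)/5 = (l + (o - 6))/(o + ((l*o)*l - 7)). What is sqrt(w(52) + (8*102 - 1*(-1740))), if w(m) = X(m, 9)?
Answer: sqrt(42533321)/129 ≈ 50.556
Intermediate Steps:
X(o, l) = -5*(-6 + l + o)/(-7 + o + o*l**2) (X(o, l) = -5*(l + (o - 6))/(o + ((l*o)*l - 7)) = -5*(l + (-6 + o))/(o + (o*l**2 - 7)) = -5*(-6 + l + o)/(o + (-7 + o*l**2)) = -5*(-6 + l + o)/(-7 + o + o*l**2))
w(m) = 5*(-3 - m)/(-7 + 82*m) (w(m) = 5*(6 - 1*9 - m)/(-7 + m + m*9**2) = 5*(6 - 9 - m)/(-7 + m + m*81) = 5*(-3 - m)/(-7 + m + 81*m) = 5*(-3 - m)/(-7 + 82*m))
sqrt(w(52) + (8*102 - 1*(-1740))) = sqrt(5*(-3 - 1*52)/(-7 + 82*52) + (8*102 - 1*(-1740))) = sqrt(5*(-3 - 52)/(-7 + 4264) + (816 + 1740)) = sqrt(5*(-55)/4257 + 2556) = sqrt(5*(1/4257)*(-55) + 2556) = sqrt(-25/387 + 2556) = sqrt(989147/387) = sqrt(42533321)/129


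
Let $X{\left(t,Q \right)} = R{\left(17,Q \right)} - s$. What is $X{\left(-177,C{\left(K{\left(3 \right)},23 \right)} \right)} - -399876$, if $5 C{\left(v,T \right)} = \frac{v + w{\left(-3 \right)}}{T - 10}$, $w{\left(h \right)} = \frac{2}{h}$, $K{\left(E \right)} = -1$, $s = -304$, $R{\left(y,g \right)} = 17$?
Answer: $400197$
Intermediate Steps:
$C{\left(v,T \right)} = \frac{- \frac{2}{3} + v}{5 \left(-10 + T\right)}$ ($C{\left(v,T \right)} = \frac{\left(v + \frac{2}{-3}\right) \frac{1}{T - 10}}{5} = \frac{\left(v + 2 \left(- \frac{1}{3}\right)\right) \frac{1}{-10 + T}}{5} = \frac{\left(v - \frac{2}{3}\right) \frac{1}{-10 + T}}{5} = \frac{\left(- \frac{2}{3} + v\right) \frac{1}{-10 + T}}{5} = \frac{\frac{1}{-10 + T} \left(- \frac{2}{3} + v\right)}{5} = \frac{- \frac{2}{3} + v}{5 \left(-10 + T\right)}$)
$X{\left(t,Q \right)} = 321$ ($X{\left(t,Q \right)} = 17 - -304 = 17 + 304 = 321$)
$X{\left(-177,C{\left(K{\left(3 \right)},23 \right)} \right)} - -399876 = 321 - -399876 = 321 + 399876 = 400197$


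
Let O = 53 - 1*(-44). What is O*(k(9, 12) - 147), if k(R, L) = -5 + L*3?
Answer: -11252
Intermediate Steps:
k(R, L) = -5 + 3*L
O = 97 (O = 53 + 44 = 97)
O*(k(9, 12) - 147) = 97*((-5 + 3*12) - 147) = 97*((-5 + 36) - 147) = 97*(31 - 147) = 97*(-116) = -11252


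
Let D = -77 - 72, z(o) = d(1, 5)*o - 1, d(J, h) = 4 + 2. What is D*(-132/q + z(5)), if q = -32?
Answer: -39485/8 ≈ -4935.6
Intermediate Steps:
d(J, h) = 6
z(o) = -1 + 6*o (z(o) = 6*o - 1 = -1 + 6*o)
D = -149
D*(-132/q + z(5)) = -149*(-132/(-32) + (-1 + 6*5)) = -149*(-132*(-1/32) + (-1 + 30)) = -149*(33/8 + 29) = -149*265/8 = -39485/8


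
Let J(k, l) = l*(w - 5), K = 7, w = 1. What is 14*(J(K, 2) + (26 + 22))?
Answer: 560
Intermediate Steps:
J(k, l) = -4*l (J(k, l) = l*(1 - 5) = l*(-4) = -4*l)
14*(J(K, 2) + (26 + 22)) = 14*(-4*2 + (26 + 22)) = 14*(-8 + 48) = 14*40 = 560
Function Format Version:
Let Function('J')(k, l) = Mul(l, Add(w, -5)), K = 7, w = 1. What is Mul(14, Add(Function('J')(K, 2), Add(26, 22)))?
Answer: 560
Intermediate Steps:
Function('J')(k, l) = Mul(-4, l) (Function('J')(k, l) = Mul(l, Add(1, -5)) = Mul(l, -4) = Mul(-4, l))
Mul(14, Add(Function('J')(K, 2), Add(26, 22))) = Mul(14, Add(Mul(-4, 2), Add(26, 22))) = Mul(14, Add(-8, 48)) = Mul(14, 40) = 560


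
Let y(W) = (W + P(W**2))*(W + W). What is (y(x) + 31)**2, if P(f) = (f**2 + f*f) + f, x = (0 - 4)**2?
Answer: 17665536835521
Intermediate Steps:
x = 16 (x = (-4)**2 = 16)
P(f) = f + 2*f**2 (P(f) = (f**2 + f**2) + f = 2*f**2 + f = f + 2*f**2)
y(W) = 2*W*(W + W**2*(1 + 2*W**2)) (y(W) = (W + W**2*(1 + 2*W**2))*(W + W) = (W + W**2*(1 + 2*W**2))*(2*W) = 2*W*(W + W**2*(1 + 2*W**2)))
(y(x) + 31)**2 = (2*16**2*(1 + 16 + 2*16**3) + 31)**2 = (2*256*(1 + 16 + 2*4096) + 31)**2 = (2*256*(1 + 16 + 8192) + 31)**2 = (2*256*8209 + 31)**2 = (4203008 + 31)**2 = 4203039**2 = 17665536835521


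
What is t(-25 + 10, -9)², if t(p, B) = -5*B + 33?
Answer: 6084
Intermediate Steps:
t(p, B) = 33 - 5*B
t(-25 + 10, -9)² = (33 - 5*(-9))² = (33 + 45)² = 78² = 6084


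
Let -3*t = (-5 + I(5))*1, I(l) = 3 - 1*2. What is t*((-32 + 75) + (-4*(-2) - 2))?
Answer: 196/3 ≈ 65.333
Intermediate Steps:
I(l) = 1 (I(l) = 3 - 2 = 1)
t = 4/3 (t = -(-5 + 1)/3 = -(-4)/3 = -1/3*(-4) = 4/3 ≈ 1.3333)
t*((-32 + 75) + (-4*(-2) - 2)) = 4*((-32 + 75) + (-4*(-2) - 2))/3 = 4*(43 + (8 - 2))/3 = 4*(43 + 6)/3 = (4/3)*49 = 196/3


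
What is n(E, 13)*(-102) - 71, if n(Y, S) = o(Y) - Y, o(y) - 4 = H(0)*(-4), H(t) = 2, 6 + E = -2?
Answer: -479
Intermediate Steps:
E = -8 (E = -6 - 2 = -8)
o(y) = -4 (o(y) = 4 + 2*(-4) = 4 - 8 = -4)
n(Y, S) = -4 - Y
n(E, 13)*(-102) - 71 = (-4 - 1*(-8))*(-102) - 71 = (-4 + 8)*(-102) - 71 = 4*(-102) - 71 = -408 - 71 = -479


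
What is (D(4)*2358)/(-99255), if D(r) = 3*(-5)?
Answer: 2358/6617 ≈ 0.35635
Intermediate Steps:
D(r) = -15
(D(4)*2358)/(-99255) = -15*2358/(-99255) = -35370*(-1/99255) = 2358/6617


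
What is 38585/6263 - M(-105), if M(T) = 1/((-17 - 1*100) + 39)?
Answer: 3015893/488514 ≈ 6.1736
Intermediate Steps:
M(T) = -1/78 (M(T) = 1/((-17 - 100) + 39) = 1/(-117 + 39) = 1/(-78) = -1/78)
38585/6263 - M(-105) = 38585/6263 - 1*(-1/78) = 38585*(1/6263) + 1/78 = 38585/6263 + 1/78 = 3015893/488514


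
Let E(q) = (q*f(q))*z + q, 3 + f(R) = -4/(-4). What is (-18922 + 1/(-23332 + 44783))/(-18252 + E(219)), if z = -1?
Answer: 135298607/125810115 ≈ 1.0754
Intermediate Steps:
f(R) = -2 (f(R) = -3 - 4/(-4) = -3 - 4*(-1/4) = -3 + 1 = -2)
E(q) = 3*q (E(q) = (q*(-2))*(-1) + q = -2*q*(-1) + q = 2*q + q = 3*q)
(-18922 + 1/(-23332 + 44783))/(-18252 + E(219)) = (-18922 + 1/(-23332 + 44783))/(-18252 + 3*219) = (-18922 + 1/21451)/(-18252 + 657) = (-18922 + 1/21451)/(-17595) = -405895821/21451*(-1/17595) = 135298607/125810115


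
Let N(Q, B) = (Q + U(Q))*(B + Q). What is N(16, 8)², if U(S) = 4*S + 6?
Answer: 4260096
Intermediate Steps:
U(S) = 6 + 4*S
N(Q, B) = (6 + 5*Q)*(B + Q) (N(Q, B) = (Q + (6 + 4*Q))*(B + Q) = (6 + 5*Q)*(B + Q))
N(16, 8)² = (5*16² + 6*8 + 6*16 + 5*8*16)² = (5*256 + 48 + 96 + 640)² = (1280 + 48 + 96 + 640)² = 2064² = 4260096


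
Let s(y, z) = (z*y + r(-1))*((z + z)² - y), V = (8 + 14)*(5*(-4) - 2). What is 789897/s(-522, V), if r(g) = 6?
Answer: 263299/78958249028 ≈ 3.3347e-6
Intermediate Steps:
V = -484 (V = 22*(-20 - 2) = 22*(-22) = -484)
s(y, z) = (6 + y*z)*(-y + 4*z²) (s(y, z) = (z*y + 6)*((z + z)² - y) = (y*z + 6)*((2*z)² - y) = (6 + y*z)*(4*z² - y) = (6 + y*z)*(-y + 4*z²))
789897/s(-522, V) = 789897/(-6*(-522) + 24*(-484)² - 1*(-484)*(-522)² + 4*(-522)*(-484)³) = 789897/(3132 + 24*234256 - 1*(-484)*272484 + 4*(-522)*(-113379904)) = 789897/(3132 + 5622144 + 131882256 + 236737239552) = 789897/236874747084 = 789897*(1/236874747084) = 263299/78958249028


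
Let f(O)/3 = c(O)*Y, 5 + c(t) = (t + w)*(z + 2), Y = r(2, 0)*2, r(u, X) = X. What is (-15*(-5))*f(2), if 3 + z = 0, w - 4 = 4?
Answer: 0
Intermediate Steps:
w = 8 (w = 4 + 4 = 8)
z = -3 (z = -3 + 0 = -3)
Y = 0 (Y = 0*2 = 0)
c(t) = -13 - t (c(t) = -5 + (t + 8)*(-3 + 2) = -5 + (8 + t)*(-1) = -5 + (-8 - t) = -13 - t)
f(O) = 0 (f(O) = 3*((-13 - O)*0) = 3*0 = 0)
(-15*(-5))*f(2) = -15*(-5)*0 = 75*0 = 0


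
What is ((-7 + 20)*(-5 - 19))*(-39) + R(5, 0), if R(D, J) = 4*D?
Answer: 12188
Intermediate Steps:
((-7 + 20)*(-5 - 19))*(-39) + R(5, 0) = ((-7 + 20)*(-5 - 19))*(-39) + 4*5 = (13*(-24))*(-39) + 20 = -312*(-39) + 20 = 12168 + 20 = 12188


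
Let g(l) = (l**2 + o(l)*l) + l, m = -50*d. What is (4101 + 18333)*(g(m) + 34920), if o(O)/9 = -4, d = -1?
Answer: 800220780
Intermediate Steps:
m = 50 (m = -50*(-1) = 50)
o(O) = -36 (o(O) = 9*(-4) = -36)
g(l) = l**2 - 35*l (g(l) = (l**2 - 36*l) + l = l**2 - 35*l)
(4101 + 18333)*(g(m) + 34920) = (4101 + 18333)*(50*(-35 + 50) + 34920) = 22434*(50*15 + 34920) = 22434*(750 + 34920) = 22434*35670 = 800220780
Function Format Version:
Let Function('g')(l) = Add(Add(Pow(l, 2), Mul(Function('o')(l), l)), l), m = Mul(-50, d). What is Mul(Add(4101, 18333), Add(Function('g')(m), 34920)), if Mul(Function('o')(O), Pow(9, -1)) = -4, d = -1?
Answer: 800220780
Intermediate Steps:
m = 50 (m = Mul(-50, -1) = 50)
Function('o')(O) = -36 (Function('o')(O) = Mul(9, -4) = -36)
Function('g')(l) = Add(Pow(l, 2), Mul(-35, l)) (Function('g')(l) = Add(Add(Pow(l, 2), Mul(-36, l)), l) = Add(Pow(l, 2), Mul(-35, l)))
Mul(Add(4101, 18333), Add(Function('g')(m), 34920)) = Mul(Add(4101, 18333), Add(Mul(50, Add(-35, 50)), 34920)) = Mul(22434, Add(Mul(50, 15), 34920)) = Mul(22434, Add(750, 34920)) = Mul(22434, 35670) = 800220780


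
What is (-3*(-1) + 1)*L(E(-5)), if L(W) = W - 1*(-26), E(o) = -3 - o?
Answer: 112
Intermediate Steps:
L(W) = 26 + W (L(W) = W + 26 = 26 + W)
(-3*(-1) + 1)*L(E(-5)) = (-3*(-1) + 1)*(26 + (-3 - 1*(-5))) = (3 + 1)*(26 + (-3 + 5)) = 4*(26 + 2) = 4*28 = 112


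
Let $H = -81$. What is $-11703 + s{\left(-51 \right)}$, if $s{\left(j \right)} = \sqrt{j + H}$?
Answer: $-11703 + 2 i \sqrt{33} \approx -11703.0 + 11.489 i$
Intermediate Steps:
$s{\left(j \right)} = \sqrt{-81 + j}$ ($s{\left(j \right)} = \sqrt{j - 81} = \sqrt{-81 + j}$)
$-11703 + s{\left(-51 \right)} = -11703 + \sqrt{-81 - 51} = -11703 + \sqrt{-132} = -11703 + 2 i \sqrt{33}$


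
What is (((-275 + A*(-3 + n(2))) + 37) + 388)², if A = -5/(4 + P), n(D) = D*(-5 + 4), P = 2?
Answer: 855625/36 ≈ 23767.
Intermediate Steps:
n(D) = -D (n(D) = D*(-1) = -D)
A = -⅚ (A = -5/(4 + 2) = -5/6 = -5*⅙ = -⅚ ≈ -0.83333)
(((-275 + A*(-3 + n(2))) + 37) + 388)² = (((-275 - 5*(-3 - 1*2)/6) + 37) + 388)² = (((-275 - 5*(-3 - 2)/6) + 37) + 388)² = (((-275 - ⅚*(-5)) + 37) + 388)² = (((-275 + 25/6) + 37) + 388)² = ((-1625/6 + 37) + 388)² = (-1403/6 + 388)² = (925/6)² = 855625/36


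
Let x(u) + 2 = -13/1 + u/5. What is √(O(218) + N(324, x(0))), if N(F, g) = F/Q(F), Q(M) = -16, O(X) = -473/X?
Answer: 5*I*√42619/218 ≈ 4.7349*I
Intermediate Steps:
x(u) = -15 + u/5 (x(u) = -2 + (-13/1 + u/5) = -2 + (-13*1 + u*(⅕)) = -2 + (-13 + u/5) = -15 + u/5)
N(F, g) = -F/16 (N(F, g) = F/(-16) = F*(-1/16) = -F/16)
√(O(218) + N(324, x(0))) = √(-473/218 - 1/16*324) = √(-473*1/218 - 81/4) = √(-473/218 - 81/4) = √(-9775/436) = 5*I*√42619/218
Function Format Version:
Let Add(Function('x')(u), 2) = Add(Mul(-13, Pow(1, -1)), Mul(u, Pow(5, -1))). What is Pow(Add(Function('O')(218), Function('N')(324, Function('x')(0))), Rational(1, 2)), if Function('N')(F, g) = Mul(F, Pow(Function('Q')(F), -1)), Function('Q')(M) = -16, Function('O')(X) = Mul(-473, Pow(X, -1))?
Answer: Mul(Rational(5, 218), I, Pow(42619, Rational(1, 2))) ≈ Mul(4.7349, I)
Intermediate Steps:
Function('x')(u) = Add(-15, Mul(Rational(1, 5), u)) (Function('x')(u) = Add(-2, Add(Mul(-13, Pow(1, -1)), Mul(u, Pow(5, -1)))) = Add(-2, Add(Mul(-13, 1), Mul(u, Rational(1, 5)))) = Add(-2, Add(-13, Mul(Rational(1, 5), u))) = Add(-15, Mul(Rational(1, 5), u)))
Function('N')(F, g) = Mul(Rational(-1, 16), F) (Function('N')(F, g) = Mul(F, Pow(-16, -1)) = Mul(F, Rational(-1, 16)) = Mul(Rational(-1, 16), F))
Pow(Add(Function('O')(218), Function('N')(324, Function('x')(0))), Rational(1, 2)) = Pow(Add(Mul(-473, Pow(218, -1)), Mul(Rational(-1, 16), 324)), Rational(1, 2)) = Pow(Add(Mul(-473, Rational(1, 218)), Rational(-81, 4)), Rational(1, 2)) = Pow(Add(Rational(-473, 218), Rational(-81, 4)), Rational(1, 2)) = Pow(Rational(-9775, 436), Rational(1, 2)) = Mul(Rational(5, 218), I, Pow(42619, Rational(1, 2)))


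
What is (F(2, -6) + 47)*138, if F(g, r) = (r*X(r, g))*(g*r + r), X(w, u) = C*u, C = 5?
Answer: 155526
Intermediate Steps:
X(w, u) = 5*u
F(g, r) = 5*g*r*(r + g*r) (F(g, r) = (r*(5*g))*(g*r + r) = (5*g*r)*(r + g*r) = 5*g*r*(r + g*r))
(F(2, -6) + 47)*138 = (5*2*(-6)**2*(1 + 2) + 47)*138 = (5*2*36*3 + 47)*138 = (1080 + 47)*138 = 1127*138 = 155526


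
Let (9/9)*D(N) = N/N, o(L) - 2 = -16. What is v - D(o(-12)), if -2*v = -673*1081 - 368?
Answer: 727879/2 ≈ 3.6394e+5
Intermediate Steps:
o(L) = -14 (o(L) = 2 - 16 = -14)
D(N) = 1 (D(N) = N/N = 1)
v = 727881/2 (v = -(-673*1081 - 368)/2 = -(-727513 - 368)/2 = -½*(-727881) = 727881/2 ≈ 3.6394e+5)
v - D(o(-12)) = 727881/2 - 1*1 = 727881/2 - 1 = 727879/2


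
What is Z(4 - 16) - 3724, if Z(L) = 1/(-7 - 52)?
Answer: -219717/59 ≈ -3724.0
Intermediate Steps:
Z(L) = -1/59 (Z(L) = 1/(-59) = -1/59)
Z(4 - 16) - 3724 = -1/59 - 3724 = -219717/59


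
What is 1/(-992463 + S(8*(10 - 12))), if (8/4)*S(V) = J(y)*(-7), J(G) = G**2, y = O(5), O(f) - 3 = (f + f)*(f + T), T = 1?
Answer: -2/2012709 ≈ -9.9368e-7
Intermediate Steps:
O(f) = 3 + 2*f*(1 + f) (O(f) = 3 + (f + f)*(f + 1) = 3 + (2*f)*(1 + f) = 3 + 2*f*(1 + f))
y = 63 (y = 3 + 2*5 + 2*5**2 = 3 + 10 + 2*25 = 3 + 10 + 50 = 63)
S(V) = -27783/2 (S(V) = (63**2*(-7))/2 = (3969*(-7))/2 = (1/2)*(-27783) = -27783/2)
1/(-992463 + S(8*(10 - 12))) = 1/(-992463 - 27783/2) = 1/(-2012709/2) = -2/2012709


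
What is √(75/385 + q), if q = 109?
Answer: 2*√161854/77 ≈ 10.450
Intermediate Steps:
√(75/385 + q) = √(75/385 + 109) = √(75*(1/385) + 109) = √(15/77 + 109) = √(8408/77) = 2*√161854/77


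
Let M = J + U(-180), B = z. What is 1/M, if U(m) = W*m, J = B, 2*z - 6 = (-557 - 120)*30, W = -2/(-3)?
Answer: -1/10272 ≈ -9.7352e-5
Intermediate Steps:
W = 2/3 (W = -2*(-1/3) = 2/3 ≈ 0.66667)
z = -10152 (z = 3 + ((-557 - 120)*30)/2 = 3 + (-677*30)/2 = 3 + (1/2)*(-20310) = 3 - 10155 = -10152)
B = -10152
J = -10152
U(m) = 2*m/3
M = -10272 (M = -10152 + (2/3)*(-180) = -10152 - 120 = -10272)
1/M = 1/(-10272) = -1/10272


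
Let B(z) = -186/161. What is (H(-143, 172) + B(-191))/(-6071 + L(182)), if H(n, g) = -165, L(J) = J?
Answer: 8917/316043 ≈ 0.028215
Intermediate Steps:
B(z) = -186/161 (B(z) = -186*1/161 = -186/161)
(H(-143, 172) + B(-191))/(-6071 + L(182)) = (-165 - 186/161)/(-6071 + 182) = -26751/161/(-5889) = -26751/161*(-1/5889) = 8917/316043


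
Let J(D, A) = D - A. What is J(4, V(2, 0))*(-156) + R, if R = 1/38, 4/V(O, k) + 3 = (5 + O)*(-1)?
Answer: -130411/190 ≈ -686.37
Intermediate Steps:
V(O, k) = 4/(-8 - O) (V(O, k) = 4/(-3 + (5 + O)*(-1)) = 4/(-3 + (-5 - O)) = 4/(-8 - O))
R = 1/38 ≈ 0.026316
J(4, V(2, 0))*(-156) + R = (4 - (-4)/(8 + 2))*(-156) + 1/38 = (4 - (-4)/10)*(-156) + 1/38 = (4 - 1*(-⅖))*(-156) + 1/38 = (4 + ⅖)*(-156) + 1/38 = (22/5)*(-156) + 1/38 = -3432/5 + 1/38 = -130411/190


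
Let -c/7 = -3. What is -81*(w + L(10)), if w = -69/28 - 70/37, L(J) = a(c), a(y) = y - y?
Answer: 365553/1036 ≈ 352.85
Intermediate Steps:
c = 21 (c = -7*(-3) = 21)
a(y) = 0
L(J) = 0
w = -4513/1036 (w = -69*1/28 - 70*1/37 = -69/28 - 70/37 = -4513/1036 ≈ -4.3562)
-81*(w + L(10)) = -81*(-4513/1036 + 0) = -81*(-4513/1036) = 365553/1036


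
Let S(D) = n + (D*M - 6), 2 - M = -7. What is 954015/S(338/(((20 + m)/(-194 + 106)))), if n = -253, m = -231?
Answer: 201297165/213047 ≈ 944.85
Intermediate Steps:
M = 9 (M = 2 - 1*(-7) = 2 + 7 = 9)
S(D) = -259 + 9*D (S(D) = -253 + (D*9 - 6) = -253 + (9*D - 6) = -253 + (-6 + 9*D) = -259 + 9*D)
954015/S(338/(((20 + m)/(-194 + 106)))) = 954015/(-259 + 9*(338/(((20 - 231)/(-194 + 106))))) = 954015/(-259 + 9*(338/((-211/(-88))))) = 954015/(-259 + 9*(338/((-211*(-1/88))))) = 954015/(-259 + 9*(338/(211/88))) = 954015/(-259 + 9*(338*(88/211))) = 954015/(-259 + 9*(29744/211)) = 954015/(-259 + 267696/211) = 954015/(213047/211) = 954015*(211/213047) = 201297165/213047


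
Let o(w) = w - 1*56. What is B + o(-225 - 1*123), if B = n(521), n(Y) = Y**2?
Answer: 271037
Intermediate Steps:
B = 271441 (B = 521**2 = 271441)
o(w) = -56 + w (o(w) = w - 56 = -56 + w)
B + o(-225 - 1*123) = 271441 + (-56 + (-225 - 1*123)) = 271441 + (-56 + (-225 - 123)) = 271441 + (-56 - 348) = 271441 - 404 = 271037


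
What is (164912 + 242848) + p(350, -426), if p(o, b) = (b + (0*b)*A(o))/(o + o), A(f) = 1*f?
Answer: 142715787/350 ≈ 4.0776e+5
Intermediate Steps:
A(f) = f
p(o, b) = b/(2*o) (p(o, b) = (b + (0*b)*o)/(o + o) = (b + 0*o)/((2*o)) = (b + 0)*(1/(2*o)) = b*(1/(2*o)) = b/(2*o))
(164912 + 242848) + p(350, -426) = (164912 + 242848) + (½)*(-426)/350 = 407760 + (½)*(-426)*(1/350) = 407760 - 213/350 = 142715787/350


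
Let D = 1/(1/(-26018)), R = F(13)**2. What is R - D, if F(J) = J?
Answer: 26187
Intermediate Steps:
R = 169 (R = 13**2 = 169)
D = -26018 (D = 1/(-1/26018) = -26018)
R - D = 169 - 1*(-26018) = 169 + 26018 = 26187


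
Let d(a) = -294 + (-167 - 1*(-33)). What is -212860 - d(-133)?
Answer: -212432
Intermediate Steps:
d(a) = -428 (d(a) = -294 + (-167 + 33) = -294 - 134 = -428)
-212860 - d(-133) = -212860 - 1*(-428) = -212860 + 428 = -212432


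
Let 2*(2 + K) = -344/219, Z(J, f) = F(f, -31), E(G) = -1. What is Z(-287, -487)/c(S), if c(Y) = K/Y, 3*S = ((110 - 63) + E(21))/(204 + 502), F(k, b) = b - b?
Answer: 0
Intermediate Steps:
F(k, b) = 0
Z(J, f) = 0
K = -610/219 (K = -2 + (-344/219)/2 = -2 + (-344*1/219)/2 = -2 + (½)*(-344/219) = -2 - 172/219 = -610/219 ≈ -2.7854)
S = 23/1059 (S = (((110 - 63) - 1)/(204 + 502))/3 = ((47 - 1)/706)/3 = (46*(1/706))/3 = (⅓)*(23/353) = 23/1059 ≈ 0.021719)
c(Y) = -610/(219*Y)
Z(-287, -487)/c(S) = 0/((-610/(219*23/1059))) = 0/((-610/219*1059/23)) = 0/(-215330/1679) = 0*(-1679/215330) = 0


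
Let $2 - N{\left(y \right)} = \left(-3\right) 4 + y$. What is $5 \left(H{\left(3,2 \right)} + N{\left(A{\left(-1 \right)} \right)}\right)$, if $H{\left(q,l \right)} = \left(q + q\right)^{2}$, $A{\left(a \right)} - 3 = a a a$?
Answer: $240$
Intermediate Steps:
$A{\left(a \right)} = 3 + a^{3}$ ($A{\left(a \right)} = 3 + a a a = 3 + a^{2} a = 3 + a^{3}$)
$H{\left(q,l \right)} = 4 q^{2}$ ($H{\left(q,l \right)} = \left(2 q\right)^{2} = 4 q^{2}$)
$N{\left(y \right)} = 14 - y$ ($N{\left(y \right)} = 2 - \left(\left(-3\right) 4 + y\right) = 2 - \left(-12 + y\right) = 14 - y$)
$5 \left(H{\left(3,2 \right)} + N{\left(A{\left(-1 \right)} \right)}\right) = 5 \left(4 \cdot 3^{2} + \left(14 - \left(3 + \left(-1\right)^{3}\right)\right)\right) = 5 \left(4 \cdot 9 + \left(14 - \left(3 - 1\right)\right)\right) = 5 \left(36 + \left(14 - 2\right)\right) = 5 \left(36 + 12\right) = 5 \cdot 48 = 240$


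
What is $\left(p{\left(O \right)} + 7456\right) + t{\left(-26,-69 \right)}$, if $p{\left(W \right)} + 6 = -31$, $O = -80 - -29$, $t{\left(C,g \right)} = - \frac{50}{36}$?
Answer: $\frac{133517}{18} \approx 7417.6$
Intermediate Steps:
$t{\left(C,g \right)} = - \frac{25}{18}$ ($t{\left(C,g \right)} = \left(-50\right) \frac{1}{36} = - \frac{25}{18}$)
$O = -51$ ($O = -80 + 29 = -51$)
$p{\left(W \right)} = -37$ ($p{\left(W \right)} = -6 - 31 = -37$)
$\left(p{\left(O \right)} + 7456\right) + t{\left(-26,-69 \right)} = \left(-37 + 7456\right) - \frac{25}{18} = 7419 - \frac{25}{18} = \frac{133517}{18}$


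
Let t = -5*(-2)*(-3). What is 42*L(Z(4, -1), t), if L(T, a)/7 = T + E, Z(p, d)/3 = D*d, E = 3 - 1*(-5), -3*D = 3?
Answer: 3234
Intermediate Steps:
D = -1 (D = -⅓*3 = -1)
E = 8 (E = 3 + 5 = 8)
Z(p, d) = -3*d (Z(p, d) = 3*(-d) = -3*d)
t = -30 (t = 10*(-3) = -30)
L(T, a) = 56 + 7*T (L(T, a) = 7*(T + 8) = 7*(8 + T) = 56 + 7*T)
42*L(Z(4, -1), t) = 42*(56 + 7*(-3*(-1))) = 42*(56 + 7*3) = 42*(56 + 21) = 42*77 = 3234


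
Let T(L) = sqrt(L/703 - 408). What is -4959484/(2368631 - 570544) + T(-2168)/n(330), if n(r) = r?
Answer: -4959484/1798087 + 2*I*sqrt(12697586)/115995 ≈ -2.7582 + 0.06144*I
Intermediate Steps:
T(L) = sqrt(-408 + L/703) (T(L) = sqrt(L*(1/703) - 408) = sqrt(L/703 - 408) = sqrt(-408 + L/703))
-4959484/(2368631 - 570544) + T(-2168)/n(330) = -4959484/(2368631 - 570544) + (sqrt(-201637272 + 703*(-2168))/703)/330 = -4959484/1798087 + (sqrt(-201637272 - 1524104)/703)*(1/330) = -4959484*1/1798087 + (sqrt(-203161376)/703)*(1/330) = -4959484/1798087 + ((4*I*sqrt(12697586))/703)*(1/330) = -4959484/1798087 + (4*I*sqrt(12697586)/703)*(1/330) = -4959484/1798087 + 2*I*sqrt(12697586)/115995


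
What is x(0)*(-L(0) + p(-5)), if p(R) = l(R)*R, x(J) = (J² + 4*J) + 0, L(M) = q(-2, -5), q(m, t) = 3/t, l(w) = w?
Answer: 0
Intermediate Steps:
L(M) = -⅗ (L(M) = 3/(-5) = 3*(-⅕) = -⅗)
x(J) = J² + 4*J
p(R) = R² (p(R) = R*R = R²)
x(0)*(-L(0) + p(-5)) = (0*(4 + 0))*(-1*(-⅗) + (-5)²) = (0*4)*(⅗ + 25) = 0*(128/5) = 0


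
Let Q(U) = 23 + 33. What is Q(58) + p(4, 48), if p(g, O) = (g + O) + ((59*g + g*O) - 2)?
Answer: 534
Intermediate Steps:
p(g, O) = -2 + O + 60*g + O*g (p(g, O) = (O + g) + ((59*g + O*g) - 2) = (O + g) + (-2 + 59*g + O*g) = -2 + O + 60*g + O*g)
Q(U) = 56
Q(58) + p(4, 48) = 56 + (-2 + 48 + 60*4 + 48*4) = 56 + (-2 + 48 + 240 + 192) = 56 + 478 = 534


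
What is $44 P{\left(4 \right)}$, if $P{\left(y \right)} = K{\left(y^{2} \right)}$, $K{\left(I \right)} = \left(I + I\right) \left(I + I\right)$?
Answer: $45056$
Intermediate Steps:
$K{\left(I \right)} = 4 I^{2}$ ($K{\left(I \right)} = 2 I 2 I = 4 I^{2}$)
$P{\left(y \right)} = 4 y^{4}$ ($P{\left(y \right)} = 4 \left(y^{2}\right)^{2} = 4 y^{4}$)
$44 P{\left(4 \right)} = 44 \cdot 4 \cdot 4^{4} = 44 \cdot 4 \cdot 256 = 44 \cdot 1024 = 45056$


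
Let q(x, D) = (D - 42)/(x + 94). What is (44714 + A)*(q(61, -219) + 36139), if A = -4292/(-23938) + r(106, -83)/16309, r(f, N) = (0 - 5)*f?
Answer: 48889741515238049192/30256375255 ≈ 1.6158e+9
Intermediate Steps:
r(f, N) = -5*f
A = 28655544/195202421 (A = -4292/(-23938) - 5*106/16309 = -4292*(-1/23938) - 530*1/16309 = 2146/11969 - 530/16309 = 28655544/195202421 ≈ 0.14680)
q(x, D) = (-42 + D)/(94 + x)
(44714 + A)*(q(61, -219) + 36139) = (44714 + 28655544/195202421)*((-42 - 219)/(94 + 61) + 36139) = 8728309708138*(-261/155 + 36139)/195202421 = (8728309708138/195202421)*(5601284/155) = 48889741515238049192/30256375255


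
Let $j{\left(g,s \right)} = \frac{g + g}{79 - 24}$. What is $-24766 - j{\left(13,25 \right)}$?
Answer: $- \frac{1362156}{55} \approx -24766.0$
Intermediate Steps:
$j{\left(g,s \right)} = \frac{2 g}{55}$
$-24766 - j{\left(13,25 \right)} = -24766 - \frac{2}{55} \cdot 13 = -24766 - \frac{26}{55} = - \frac{1362156}{55}$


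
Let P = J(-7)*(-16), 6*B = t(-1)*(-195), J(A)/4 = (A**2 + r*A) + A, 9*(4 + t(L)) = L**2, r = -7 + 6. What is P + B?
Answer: -54173/18 ≈ -3009.6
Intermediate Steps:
r = -1
t(L) = -4 + L**2/9
J(A) = 4*A**2 (J(A) = 4*((A**2 - A) + A) = 4*A**2)
B = 2275/18 (B = ((-4 + (1/9)*(-1)**2)*(-195))/6 = ((-4 + (1/9)*1)*(-195))/6 = ((-4 + 1/9)*(-195))/6 = (-35/9*(-195))/6 = (1/6)*(2275/3) = 2275/18 ≈ 126.39)
P = -3136 (P = (4*(-7)**2)*(-16) = (4*49)*(-16) = 196*(-16) = -3136)
P + B = -3136 + 2275/18 = -54173/18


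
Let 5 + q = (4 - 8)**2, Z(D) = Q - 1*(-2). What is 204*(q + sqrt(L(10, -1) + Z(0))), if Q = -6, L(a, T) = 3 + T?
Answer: 2244 + 204*I*sqrt(2) ≈ 2244.0 + 288.5*I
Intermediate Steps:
Z(D) = -4 (Z(D) = -6 - 1*(-2) = -6 + 2 = -4)
q = 11 (q = -5 + (4 - 8)**2 = -5 + (-4)**2 = -5 + 16 = 11)
204*(q + sqrt(L(10, -1) + Z(0))) = 204*(11 + sqrt((3 - 1) - 4)) = 204*(11 + sqrt(2 - 4)) = 204*(11 + sqrt(-2)) = 204*(11 + I*sqrt(2)) = 2244 + 204*I*sqrt(2)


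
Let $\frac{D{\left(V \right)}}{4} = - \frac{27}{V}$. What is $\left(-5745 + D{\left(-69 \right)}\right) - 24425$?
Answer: $- \frac{693874}{23} \approx -30168.0$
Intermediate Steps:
$D{\left(V \right)} = - \frac{108}{V}$ ($D{\left(V \right)} = 4 \left(- \frac{27}{V}\right) = - \frac{108}{V}$)
$\left(-5745 + D{\left(-69 \right)}\right) - 24425 = \left(-5745 - \frac{108}{-69}\right) - 24425 = \left(-5745 - - \frac{36}{23}\right) - 24425 = \left(-5745 + \frac{36}{23}\right) - 24425 = - \frac{132099}{23} - 24425 = - \frac{693874}{23}$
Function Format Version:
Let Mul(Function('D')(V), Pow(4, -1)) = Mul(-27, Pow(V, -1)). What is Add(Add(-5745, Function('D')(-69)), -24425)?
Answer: Rational(-693874, 23) ≈ -30168.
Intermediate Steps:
Function('D')(V) = Mul(-108, Pow(V, -1)) (Function('D')(V) = Mul(4, Mul(-27, Pow(V, -1))) = Mul(-108, Pow(V, -1)))
Add(Add(-5745, Function('D')(-69)), -24425) = Add(Add(-5745, Mul(-108, Pow(-69, -1))), -24425) = Add(Add(-5745, Mul(-108, Rational(-1, 69))), -24425) = Add(Add(-5745, Rational(36, 23)), -24425) = Add(Rational(-132099, 23), -24425) = Rational(-693874, 23)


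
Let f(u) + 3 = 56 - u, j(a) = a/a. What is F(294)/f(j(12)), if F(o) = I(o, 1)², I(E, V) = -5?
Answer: 25/52 ≈ 0.48077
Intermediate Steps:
j(a) = 1
f(u) = 53 - u (f(u) = -3 + (56 - u) = 53 - u)
F(o) = 25 (F(o) = (-5)² = 25)
F(294)/f(j(12)) = 25/(53 - 1*1) = 25/(53 - 1) = 25/52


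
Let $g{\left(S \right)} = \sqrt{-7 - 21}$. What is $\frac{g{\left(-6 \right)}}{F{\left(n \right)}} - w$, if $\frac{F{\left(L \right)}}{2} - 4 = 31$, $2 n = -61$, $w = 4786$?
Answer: $-4786 + \frac{i \sqrt{7}}{35} \approx -4786.0 + 0.075593 i$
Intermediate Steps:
$n = - \frac{61}{2}$ ($n = \frac{1}{2} \left(-61\right) = - \frac{61}{2} \approx -30.5$)
$g{\left(S \right)} = 2 i \sqrt{7}$ ($g{\left(S \right)} = \sqrt{-28} = 2 i \sqrt{7}$)
$F{\left(L \right)} = 70$ ($F{\left(L \right)} = 8 + 2 \cdot 31 = 8 + 62 = 70$)
$\frac{g{\left(-6 \right)}}{F{\left(n \right)}} - w = \frac{2 i \sqrt{7}}{70} - 4786 = 2 i \sqrt{7} \cdot \frac{1}{70} - 4786 = \frac{i \sqrt{7}}{35} - 4786 = -4786 + \frac{i \sqrt{7}}{35}$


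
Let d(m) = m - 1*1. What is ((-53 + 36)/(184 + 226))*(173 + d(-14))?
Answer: -1343/205 ≈ -6.5512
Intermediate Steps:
d(m) = -1 + m (d(m) = m - 1 = -1 + m)
((-53 + 36)/(184 + 226))*(173 + d(-14)) = ((-53 + 36)/(184 + 226))*(173 + (-1 - 14)) = (-17/410)*(173 - 15) = -17*1/410*158 = -17/410*158 = -1343/205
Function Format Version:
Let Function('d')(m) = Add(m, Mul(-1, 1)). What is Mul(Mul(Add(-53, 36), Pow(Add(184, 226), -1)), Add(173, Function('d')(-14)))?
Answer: Rational(-1343, 205) ≈ -6.5512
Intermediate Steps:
Function('d')(m) = Add(-1, m) (Function('d')(m) = Add(m, -1) = Add(-1, m))
Mul(Mul(Add(-53, 36), Pow(Add(184, 226), -1)), Add(173, Function('d')(-14))) = Mul(Mul(Add(-53, 36), Pow(Add(184, 226), -1)), Add(173, Add(-1, -14))) = Mul(Mul(-17, Pow(410, -1)), Add(173, -15)) = Mul(Mul(-17, Rational(1, 410)), 158) = Mul(Rational(-17, 410), 158) = Rational(-1343, 205)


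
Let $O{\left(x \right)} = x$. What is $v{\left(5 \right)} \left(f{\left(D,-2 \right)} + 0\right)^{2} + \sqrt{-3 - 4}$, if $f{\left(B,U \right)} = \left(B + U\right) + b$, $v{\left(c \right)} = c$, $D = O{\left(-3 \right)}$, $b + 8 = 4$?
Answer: $405 + i \sqrt{7} \approx 405.0 + 2.6458 i$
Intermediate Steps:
$b = -4$ ($b = -8 + 4 = -4$)
$D = -3$
$f{\left(B,U \right)} = -4 + B + U$ ($f{\left(B,U \right)} = \left(B + U\right) - 4 = -4 + B + U$)
$v{\left(5 \right)} \left(f{\left(D,-2 \right)} + 0\right)^{2} + \sqrt{-3 - 4} = 5 \left(\left(-4 - 3 - 2\right) + 0\right)^{2} + \sqrt{-3 - 4} = 5 \left(-9 + 0\right)^{2} + \sqrt{-7} = 5 \left(-9\right)^{2} + i \sqrt{7} = 5 \cdot 81 + i \sqrt{7} = 405 + i \sqrt{7}$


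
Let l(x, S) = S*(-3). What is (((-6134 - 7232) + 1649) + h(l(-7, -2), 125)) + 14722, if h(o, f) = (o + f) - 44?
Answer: 3092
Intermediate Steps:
l(x, S) = -3*S
h(o, f) = -44 + f + o (h(o, f) = (f + o) - 44 = -44 + f + o)
(((-6134 - 7232) + 1649) + h(l(-7, -2), 125)) + 14722 = (((-6134 - 7232) + 1649) + (-44 + 125 - 3*(-2))) + 14722 = ((-13366 + 1649) + (-44 + 125 + 6)) + 14722 = (-11717 + 87) + 14722 = -11630 + 14722 = 3092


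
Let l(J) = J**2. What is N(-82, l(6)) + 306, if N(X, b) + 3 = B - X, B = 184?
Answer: 569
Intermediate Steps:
N(X, b) = 181 - X (N(X, b) = -3 + (184 - X) = 181 - X)
N(-82, l(6)) + 306 = (181 - 1*(-82)) + 306 = (181 + 82) + 306 = 263 + 306 = 569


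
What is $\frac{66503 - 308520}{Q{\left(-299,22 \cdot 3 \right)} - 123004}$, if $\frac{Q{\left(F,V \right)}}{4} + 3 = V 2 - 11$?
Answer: $\frac{242017}{122532} \approx 1.9751$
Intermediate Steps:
$Q{\left(F,V \right)} = -56 + 8 V$ ($Q{\left(F,V \right)} = -12 + 4 \left(V 2 - 11\right) = -12 + 4 \left(2 V - 11\right) = -12 + 4 \left(-11 + 2 V\right) = -12 + \left(-44 + 8 V\right) = -56 + 8 V$)
$\frac{66503 - 308520}{Q{\left(-299,22 \cdot 3 \right)} - 123004} = \frac{66503 - 308520}{\left(-56 + 8 \cdot 22 \cdot 3\right) - 123004} = - \frac{242017}{\left(-56 + 8 \cdot 66\right) - 123004} = - \frac{242017}{\left(-56 + 528\right) - 123004} = - \frac{242017}{472 - 123004} = - \frac{242017}{-122532} = \left(-242017\right) \left(- \frac{1}{122532}\right) = \frac{242017}{122532}$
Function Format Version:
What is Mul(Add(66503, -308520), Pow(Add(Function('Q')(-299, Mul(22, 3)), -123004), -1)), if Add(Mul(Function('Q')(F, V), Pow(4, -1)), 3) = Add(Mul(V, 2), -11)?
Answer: Rational(242017, 122532) ≈ 1.9751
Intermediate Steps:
Function('Q')(F, V) = Add(-56, Mul(8, V)) (Function('Q')(F, V) = Add(-12, Mul(4, Add(Mul(V, 2), -11))) = Add(-12, Mul(4, Add(Mul(2, V), -11))) = Add(-12, Mul(4, Add(-11, Mul(2, V)))) = Add(-12, Add(-44, Mul(8, V))) = Add(-56, Mul(8, V)))
Mul(Add(66503, -308520), Pow(Add(Function('Q')(-299, Mul(22, 3)), -123004), -1)) = Mul(Add(66503, -308520), Pow(Add(Add(-56, Mul(8, Mul(22, 3))), -123004), -1)) = Mul(-242017, Pow(Add(Add(-56, Mul(8, 66)), -123004), -1)) = Mul(-242017, Pow(Add(Add(-56, 528), -123004), -1)) = Mul(-242017, Pow(Add(472, -123004), -1)) = Mul(-242017, Pow(-122532, -1)) = Mul(-242017, Rational(-1, 122532)) = Rational(242017, 122532)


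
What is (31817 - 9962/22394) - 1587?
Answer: 338480329/11197 ≈ 30230.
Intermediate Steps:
(31817 - 9962/22394) - 1587 = (31817 - 9962*1/22394) - 1587 = (31817 - 4981/11197) - 1587 = 356249968/11197 - 1587 = 338480329/11197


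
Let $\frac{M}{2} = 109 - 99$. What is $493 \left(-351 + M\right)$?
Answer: $-163183$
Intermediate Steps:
$M = 20$ ($M = 2 \left(109 - 99\right) = 2 \cdot 10 = 20$)
$493 \left(-351 + M\right) = 493 \left(-351 + 20\right) = 493 \left(-331\right) = -163183$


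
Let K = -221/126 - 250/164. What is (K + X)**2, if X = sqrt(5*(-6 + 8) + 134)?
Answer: 507510784/6671889 ≈ 76.067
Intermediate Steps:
K = -8468/2583 (K = -221*1/126 - 250*1/164 = -221/126 - 125/82 = -8468/2583 ≈ -3.2784)
X = 12 (X = sqrt(5*2 + 134) = sqrt(10 + 134) = sqrt(144) = 12)
(K + X)**2 = (-8468/2583 + 12)**2 = (22528/2583)**2 = 507510784/6671889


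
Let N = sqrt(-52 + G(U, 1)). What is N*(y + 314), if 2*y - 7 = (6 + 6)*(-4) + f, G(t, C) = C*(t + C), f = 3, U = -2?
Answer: 295*I*sqrt(53) ≈ 2147.6*I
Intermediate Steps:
G(t, C) = C*(C + t)
y = -19 (y = 7/2 + ((6 + 6)*(-4) + 3)/2 = 7/2 + (12*(-4) + 3)/2 = 7/2 + (-48 + 3)/2 = 7/2 + (1/2)*(-45) = 7/2 - 45/2 = -19)
N = I*sqrt(53) (N = sqrt(-52 + 1*(1 - 2)) = sqrt(-52 + 1*(-1)) = sqrt(-52 - 1) = sqrt(-53) = I*sqrt(53) ≈ 7.2801*I)
N*(y + 314) = (I*sqrt(53))*(-19 + 314) = (I*sqrt(53))*295 = 295*I*sqrt(53)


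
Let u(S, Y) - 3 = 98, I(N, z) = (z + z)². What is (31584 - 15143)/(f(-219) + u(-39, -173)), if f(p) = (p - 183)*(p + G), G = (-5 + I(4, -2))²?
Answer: 16441/39497 ≈ 0.41626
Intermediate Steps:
I(N, z) = 4*z² (I(N, z) = (2*z)² = 4*z²)
u(S, Y) = 101 (u(S, Y) = 3 + 98 = 101)
G = 121 (G = (-5 + 4*(-2)²)² = (-5 + 4*4)² = (-5 + 16)² = 11² = 121)
f(p) = (-183 + p)*(121 + p) (f(p) = (p - 183)*(p + 121) = (-183 + p)*(121 + p))
(31584 - 15143)/(f(-219) + u(-39, -173)) = (31584 - 15143)/((-22143 + (-219)² - 62*(-219)) + 101) = 16441/((-22143 + 47961 + 13578) + 101) = 16441/(39396 + 101) = 16441/39497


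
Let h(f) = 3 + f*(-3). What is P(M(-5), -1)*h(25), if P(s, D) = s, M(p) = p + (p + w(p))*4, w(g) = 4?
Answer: 648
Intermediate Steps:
h(f) = 3 - 3*f
M(p) = 16 + 5*p (M(p) = p + (p + 4)*4 = p + (4 + p)*4 = p + (16 + 4*p) = 16 + 5*p)
P(M(-5), -1)*h(25) = (16 + 5*(-5))*(3 - 3*25) = (16 - 25)*(3 - 75) = -9*(-72) = 648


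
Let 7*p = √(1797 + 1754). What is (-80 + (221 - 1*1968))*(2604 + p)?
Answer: -4757508 - 261*√3551 ≈ -4.7731e+6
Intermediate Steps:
p = √3551/7 (p = √(1797 + 1754)/7 = √3551/7 ≈ 8.5129)
(-80 + (221 - 1*1968))*(2604 + p) = (-80 + (221 - 1*1968))*(2604 + √3551/7) = (-80 + (221 - 1968))*(2604 + √3551/7) = (-80 - 1747)*(2604 + √3551/7) = -1827*(2604 + √3551/7) = -4757508 - 261*√3551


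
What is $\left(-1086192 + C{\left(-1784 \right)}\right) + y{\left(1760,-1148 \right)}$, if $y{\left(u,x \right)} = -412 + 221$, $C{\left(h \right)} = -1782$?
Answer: $-1088165$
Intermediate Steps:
$y{\left(u,x \right)} = -191$
$\left(-1086192 + C{\left(-1784 \right)}\right) + y{\left(1760,-1148 \right)} = \left(-1086192 - 1782\right) - 191 = -1087974 - 191 = -1088165$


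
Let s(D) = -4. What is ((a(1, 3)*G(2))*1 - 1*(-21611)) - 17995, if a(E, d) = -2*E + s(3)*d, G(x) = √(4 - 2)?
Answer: 3616 - 14*√2 ≈ 3596.2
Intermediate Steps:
G(x) = √2
a(E, d) = -4*d - 2*E (a(E, d) = -2*E - 4*d = -4*d - 2*E)
((a(1, 3)*G(2))*1 - 1*(-21611)) - 17995 = (((-4*3 - 2*1)*√2)*1 - 1*(-21611)) - 17995 = (((-12 - 2)*√2)*1 + 21611) - 17995 = (-14*√2*1 + 21611) - 17995 = (-14*√2 + 21611) - 17995 = (21611 - 14*√2) - 17995 = 3616 - 14*√2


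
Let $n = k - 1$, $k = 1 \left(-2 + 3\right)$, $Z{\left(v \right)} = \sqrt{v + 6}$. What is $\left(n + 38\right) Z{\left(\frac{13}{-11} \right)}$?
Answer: $\frac{38 \sqrt{583}}{11} \approx 83.411$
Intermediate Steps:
$Z{\left(v \right)} = \sqrt{6 + v}$
$k = 1$ ($k = 1 \cdot 1 = 1$)
$n = 0$ ($n = 1 - 1 = 0$)
$\left(n + 38\right) Z{\left(\frac{13}{-11} \right)} = \left(0 + 38\right) \sqrt{6 + \frac{13}{-11}} = 38 \sqrt{6 + 13 \left(- \frac{1}{11}\right)} = 38 \sqrt{6 - \frac{13}{11}} = 38 \sqrt{\frac{53}{11}} = 38 \frac{\sqrt{583}}{11} = \frac{38 \sqrt{583}}{11}$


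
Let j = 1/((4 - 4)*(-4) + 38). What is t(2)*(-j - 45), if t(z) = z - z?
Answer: 0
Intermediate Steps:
j = 1/38 (j = 1/(0*(-4) + 38) = 1/(0 + 38) = 1/38 ≈ 0.026316)
t(z) = 0
t(2)*(-j - 45) = 0*(-1*1/38 - 45) = 0*(-1/38 - 45) = 0*(-1711/38) = 0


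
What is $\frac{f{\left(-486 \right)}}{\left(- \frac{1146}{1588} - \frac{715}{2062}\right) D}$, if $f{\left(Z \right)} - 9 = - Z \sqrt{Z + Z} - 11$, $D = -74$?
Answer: $- \frac{409307}{16180433} + \frac{1790308818 i \sqrt{3}}{16180433} \approx -0.025296 + 191.65 i$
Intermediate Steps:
$f{\left(Z \right)} = -2 - \sqrt{2} Z^{\frac{3}{2}}$ ($f{\left(Z \right)} = 9 + \left(- Z \sqrt{Z + Z} - 11\right) = 9 + \left(- Z \sqrt{2 Z} - 11\right) = 9 + \left(- Z \sqrt{2} \sqrt{Z} - 11\right) = 9 - \left(11 + \sqrt{2} Z^{\frac{3}{2}}\right) = -2 - \sqrt{2} Z^{\frac{3}{2}}$)
$\frac{f{\left(-486 \right)}}{\left(- \frac{1146}{1588} - \frac{715}{2062}\right) D} = \frac{-2 - \sqrt{2} \left(-486\right)^{\frac{3}{2}}}{\left(- \frac{1146}{1588} - \frac{715}{2062}\right) \left(-74\right)} = \frac{-2 - \sqrt{2} \left(- 4374 i \sqrt{6}\right)}{\left(\left(-1146\right) \frac{1}{1588} - \frac{715}{2062}\right) \left(-74\right)} = \frac{-2 + 8748 i \sqrt{3}}{\left(- \frac{573}{794} - \frac{715}{2062}\right) \left(-74\right)} = \frac{-2 + 8748 i \sqrt{3}}{\left(- \frac{437309}{409307}\right) \left(-74\right)} = \frac{-2 + 8748 i \sqrt{3}}{\frac{32360866}{409307}} = \left(-2 + 8748 i \sqrt{3}\right) \frac{409307}{32360866} = - \frac{409307}{16180433} + \frac{1790308818 i \sqrt{3}}{16180433}$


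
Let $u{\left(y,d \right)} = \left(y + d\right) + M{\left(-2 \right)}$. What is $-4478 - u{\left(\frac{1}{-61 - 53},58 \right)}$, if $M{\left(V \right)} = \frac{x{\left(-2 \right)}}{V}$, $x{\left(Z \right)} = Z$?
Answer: $- \frac{517217}{114} \approx -4537.0$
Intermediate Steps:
$M{\left(V \right)} = - \frac{2}{V}$
$u{\left(y,d \right)} = 1 + d + y$ ($u{\left(y,d \right)} = \left(y + d\right) - \frac{2}{-2} = \left(d + y\right) - -1 = \left(d + y\right) + 1 = 1 + d + y$)
$-4478 - u{\left(\frac{1}{-61 - 53},58 \right)} = -4478 - \left(1 + 58 + \frac{1}{-61 - 53}\right) = -4478 - \left(1 + 58 + \frac{1}{-114}\right) = -4478 - \left(1 + 58 - \frac{1}{114}\right) = -4478 - \frac{6725}{114} = - \frac{517217}{114}$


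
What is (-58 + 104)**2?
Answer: 2116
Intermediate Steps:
(-58 + 104)**2 = 46**2 = 2116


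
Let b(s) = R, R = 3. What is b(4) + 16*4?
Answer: 67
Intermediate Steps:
b(s) = 3
b(4) + 16*4 = 3 + 16*4 = 3 + 64 = 67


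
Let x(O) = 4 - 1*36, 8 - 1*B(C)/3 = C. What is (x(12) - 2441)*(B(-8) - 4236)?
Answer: 10356924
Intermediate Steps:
B(C) = 24 - 3*C
x(O) = -32 (x(O) = 4 - 36 = -32)
(x(12) - 2441)*(B(-8) - 4236) = (-32 - 2441)*((24 - 3*(-8)) - 4236) = -2473*((24 + 24) - 4236) = -2473*(48 - 4236) = -2473*(-4188) = 10356924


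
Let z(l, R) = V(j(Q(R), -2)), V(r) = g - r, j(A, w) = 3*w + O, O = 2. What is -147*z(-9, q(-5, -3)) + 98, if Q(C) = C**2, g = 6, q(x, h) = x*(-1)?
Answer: -1372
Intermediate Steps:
q(x, h) = -x
j(A, w) = 2 + 3*w (j(A, w) = 3*w + 2 = 2 + 3*w)
V(r) = 6 - r
z(l, R) = 10 (z(l, R) = 6 - (2 + 3*(-2)) = 6 - (2 - 6) = 6 - 1*(-4) = 6 + 4 = 10)
-147*z(-9, q(-5, -3)) + 98 = -147*10 + 98 = -1470 + 98 = -1372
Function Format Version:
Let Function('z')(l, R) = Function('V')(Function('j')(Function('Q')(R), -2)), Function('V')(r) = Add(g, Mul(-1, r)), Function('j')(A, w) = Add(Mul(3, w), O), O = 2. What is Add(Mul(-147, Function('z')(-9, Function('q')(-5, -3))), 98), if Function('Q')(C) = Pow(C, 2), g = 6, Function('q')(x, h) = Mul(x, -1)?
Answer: -1372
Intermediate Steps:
Function('q')(x, h) = Mul(-1, x)
Function('j')(A, w) = Add(2, Mul(3, w)) (Function('j')(A, w) = Add(Mul(3, w), 2) = Add(2, Mul(3, w)))
Function('V')(r) = Add(6, Mul(-1, r))
Function('z')(l, R) = 10 (Function('z')(l, R) = Add(6, Mul(-1, Add(2, Mul(3, -2)))) = Add(6, Mul(-1, Add(2, -6))) = Add(6, Mul(-1, -4)) = Add(6, 4) = 10)
Add(Mul(-147, Function('z')(-9, Function('q')(-5, -3))), 98) = Add(Mul(-147, 10), 98) = Add(-1470, 98) = -1372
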